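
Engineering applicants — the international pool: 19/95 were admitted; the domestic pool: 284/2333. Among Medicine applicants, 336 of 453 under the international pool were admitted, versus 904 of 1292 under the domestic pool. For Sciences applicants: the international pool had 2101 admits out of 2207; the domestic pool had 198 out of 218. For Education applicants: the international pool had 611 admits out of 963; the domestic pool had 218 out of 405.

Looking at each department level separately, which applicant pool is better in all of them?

Engineering: the international pool 19/95 = 20.0%, the domestic pool 284/2333 = 12.2% → the international pool
Medicine: the international pool 336/453 = 74.2%, the domestic pool 904/1292 = 70.0% → the international pool
Sciences: the international pool 2101/2207 = 95.2%, the domestic pool 198/218 = 90.8% → the international pool
Education: the international pool 611/963 = 63.4%, the domestic pool 218/405 = 53.8% → the international pool
The international pool has the higher rate in all 4 groups.

the international pool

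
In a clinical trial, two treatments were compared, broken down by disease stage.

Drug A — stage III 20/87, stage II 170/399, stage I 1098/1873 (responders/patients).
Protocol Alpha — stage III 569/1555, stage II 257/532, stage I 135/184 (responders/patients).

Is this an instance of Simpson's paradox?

Yes

Stage III: Drug A 20/87 = 23.0%, Protocol Alpha 569/1555 = 36.6% → Protocol Alpha
Stage II: Drug A 170/399 = 42.6%, Protocol Alpha 257/532 = 48.3% → Protocol Alpha
Stage I: Drug A 1098/1873 = 58.6%, Protocol Alpha 135/184 = 73.4% → Protocol Alpha
Overall: Drug A 1288/2359 = 54.6%, Protocol Alpha 961/2271 = 42.3% → Drug A
Protocol Alpha wins each disease group but Drug A wins overall — the comparison reverses. Protocol Alpha's patients skew toward stage III, which has a lower base rate.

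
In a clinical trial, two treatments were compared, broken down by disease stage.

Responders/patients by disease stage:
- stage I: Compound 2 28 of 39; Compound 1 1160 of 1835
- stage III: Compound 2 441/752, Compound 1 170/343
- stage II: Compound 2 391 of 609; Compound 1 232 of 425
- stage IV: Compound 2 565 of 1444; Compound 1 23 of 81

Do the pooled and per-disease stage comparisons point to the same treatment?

No

Stage I: Compound 2 28/39 = 71.8%, Compound 1 1160/1835 = 63.2% → Compound 2
Stage III: Compound 2 441/752 = 58.6%, Compound 1 170/343 = 49.6% → Compound 2
Stage II: Compound 2 391/609 = 64.2%, Compound 1 232/425 = 54.6% → Compound 2
Stage IV: Compound 2 565/1444 = 39.1%, Compound 1 23/81 = 28.4% → Compound 2
Overall: Compound 2 1425/2844 = 50.1%, Compound 1 1585/2684 = 59.1% → Compound 1
Compound 2 wins each disease group but Compound 1 wins overall — the comparison reverses. Compound 2's patients skew toward stage IV, which has a lower base rate.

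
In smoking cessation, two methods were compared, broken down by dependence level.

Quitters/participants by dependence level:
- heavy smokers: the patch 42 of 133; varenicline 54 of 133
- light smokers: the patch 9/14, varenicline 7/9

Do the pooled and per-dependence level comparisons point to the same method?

Yes

Heavy smokers: the patch 42/133 = 31.6%, varenicline 54/133 = 40.6% → varenicline
Light smokers: the patch 9/14 = 64.3%, varenicline 7/9 = 77.8% → varenicline
Overall: the patch 51/147 = 34.7%, varenicline 61/142 = 43.0% → varenicline
Varenicline wins overall and in every dependence group — no reversal.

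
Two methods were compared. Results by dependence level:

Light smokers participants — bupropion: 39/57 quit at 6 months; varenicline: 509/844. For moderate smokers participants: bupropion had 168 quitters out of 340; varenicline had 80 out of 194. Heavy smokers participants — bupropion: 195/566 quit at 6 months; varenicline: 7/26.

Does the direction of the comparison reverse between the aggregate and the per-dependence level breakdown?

Yes

Light smokers: bupropion 39/57 = 68.4%, varenicline 509/844 = 60.3% → bupropion
Moderate smokers: bupropion 168/340 = 49.4%, varenicline 80/194 = 41.2% → bupropion
Heavy smokers: bupropion 195/566 = 34.5%, varenicline 7/26 = 26.9% → bupropion
Overall: bupropion 402/963 = 41.7%, varenicline 596/1064 = 56.0% → varenicline
Bupropion wins each dependence group but varenicline wins overall — the comparison reverses. Bupropion's participants skew toward heavy smokers, which has a lower base rate.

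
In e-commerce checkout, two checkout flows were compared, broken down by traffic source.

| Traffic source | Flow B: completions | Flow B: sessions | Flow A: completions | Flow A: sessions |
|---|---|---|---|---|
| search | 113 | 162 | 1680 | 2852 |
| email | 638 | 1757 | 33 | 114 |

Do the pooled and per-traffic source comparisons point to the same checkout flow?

No

Search: Flow B 113/162 = 69.8%, Flow A 1680/2852 = 58.9% → Flow B
Email: Flow B 638/1757 = 36.3%, Flow A 33/114 = 28.9% → Flow B
Overall: Flow B 751/1919 = 39.1%, Flow A 1713/2966 = 57.8% → Flow A
Flow B wins each traffic group but Flow A wins overall — the comparison reverses. Flow B's sessions skew toward email, which has a lower base rate.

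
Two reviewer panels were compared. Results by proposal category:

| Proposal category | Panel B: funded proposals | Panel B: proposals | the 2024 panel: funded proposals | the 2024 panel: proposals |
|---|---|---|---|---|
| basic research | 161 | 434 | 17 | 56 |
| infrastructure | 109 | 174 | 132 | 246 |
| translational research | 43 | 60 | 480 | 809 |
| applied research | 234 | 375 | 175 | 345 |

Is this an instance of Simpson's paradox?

Yes

Basic research: Panel B 161/434 = 37.1%, the 2024 panel 17/56 = 30.4% → Panel B
Infrastructure: Panel B 109/174 = 62.6%, the 2024 panel 132/246 = 53.7% → Panel B
Translational research: Panel B 43/60 = 71.7%, the 2024 panel 480/809 = 59.3% → Panel B
Applied research: Panel B 234/375 = 62.4%, the 2024 panel 175/345 = 50.7% → Panel B
Overall: Panel B 547/1043 = 52.4%, the 2024 panel 804/1456 = 55.2% → the 2024 panel
Panel B wins each proposal group but the 2024 panel wins overall — the comparison reverses. Panel B's proposals skew toward basic research, which has a lower base rate.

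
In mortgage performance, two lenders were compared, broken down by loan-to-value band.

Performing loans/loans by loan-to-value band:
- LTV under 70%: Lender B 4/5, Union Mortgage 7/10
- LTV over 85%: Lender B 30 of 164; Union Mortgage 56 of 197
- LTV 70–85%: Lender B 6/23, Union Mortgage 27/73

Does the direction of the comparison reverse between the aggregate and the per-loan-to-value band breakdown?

LTV under 70%: Lender B 4/5 = 80.0%, Union Mortgage 7/10 = 70.0% → Lender B
LTV over 85%: Lender B 30/164 = 18.3%, Union Mortgage 56/197 = 28.4% → Union Mortgage
LTV 70–85%: Lender B 6/23 = 26.1%, Union Mortgage 27/73 = 37.0% → Union Mortgage
Overall: Lender B 40/192 = 20.8%, Union Mortgage 90/280 = 32.1% → Union Mortgage
Neither sweeps: Lender B wins 1 of 3 groups, Union Mortgage wins 2. Union Mortgage wins overall but not every group — no Simpson reversal.

No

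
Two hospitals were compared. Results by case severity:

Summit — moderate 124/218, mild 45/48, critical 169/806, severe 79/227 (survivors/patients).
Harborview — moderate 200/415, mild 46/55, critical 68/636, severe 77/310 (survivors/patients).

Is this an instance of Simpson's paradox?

No

Moderate: Summit 124/218 = 56.9%, Harborview 200/415 = 48.2% → Summit
Mild: Summit 45/48 = 93.8%, Harborview 46/55 = 83.6% → Summit
Critical: Summit 169/806 = 21.0%, Harborview 68/636 = 10.7% → Summit
Severe: Summit 79/227 = 34.8%, Harborview 77/310 = 24.8% → Summit
Overall: Summit 417/1299 = 32.1%, Harborview 391/1416 = 27.6% → Summit
Summit wins overall and in every case group — no reversal.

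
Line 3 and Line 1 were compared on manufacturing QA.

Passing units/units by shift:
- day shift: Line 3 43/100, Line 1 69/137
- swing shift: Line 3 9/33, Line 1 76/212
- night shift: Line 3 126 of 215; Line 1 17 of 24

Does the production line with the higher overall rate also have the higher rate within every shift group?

No

Day shift: Line 3 43/100 = 43.0%, Line 1 69/137 = 50.4% → Line 1
Swing shift: Line 3 9/33 = 27.3%, Line 1 76/212 = 35.8% → Line 1
Night shift: Line 3 126/215 = 58.6%, Line 1 17/24 = 70.8% → Line 1
Overall: Line 3 178/348 = 51.1%, Line 1 162/373 = 43.4% → Line 3
Line 1 wins each shift group but Line 3 wins overall — the comparison reverses. Line 1's units skew toward swing shift, which has a lower base rate.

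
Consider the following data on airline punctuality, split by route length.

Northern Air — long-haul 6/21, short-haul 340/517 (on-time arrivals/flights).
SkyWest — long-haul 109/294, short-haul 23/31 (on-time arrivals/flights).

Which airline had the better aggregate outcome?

Long-haul: Northern Air 6/21 = 28.6%, SkyWest 109/294 = 37.1% → SkyWest
Short-haul: Northern Air 340/517 = 65.8%, SkyWest 23/31 = 74.2% → SkyWest
Overall: Northern Air 346/538 = 64.3%, SkyWest 132/325 = 40.6% → Northern Air
(SkyWest wins every route group but Northern Air wins overall — SkyWest's flights skew toward the low-rate long-haul group.)

Northern Air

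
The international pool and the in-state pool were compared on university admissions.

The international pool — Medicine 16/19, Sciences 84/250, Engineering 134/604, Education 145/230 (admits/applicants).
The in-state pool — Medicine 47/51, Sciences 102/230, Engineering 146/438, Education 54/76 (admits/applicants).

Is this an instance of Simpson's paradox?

Medicine: the international pool 16/19 = 84.2%, the in-state pool 47/51 = 92.2% → the in-state pool
Sciences: the international pool 84/250 = 33.6%, the in-state pool 102/230 = 44.3% → the in-state pool
Engineering: the international pool 134/604 = 22.2%, the in-state pool 146/438 = 33.3% → the in-state pool
Education: the international pool 145/230 = 63.0%, the in-state pool 54/76 = 71.1% → the in-state pool
Overall: the international pool 379/1103 = 34.4%, the in-state pool 349/795 = 43.9% → the in-state pool
The in-state pool wins overall and in every department group — no reversal.

No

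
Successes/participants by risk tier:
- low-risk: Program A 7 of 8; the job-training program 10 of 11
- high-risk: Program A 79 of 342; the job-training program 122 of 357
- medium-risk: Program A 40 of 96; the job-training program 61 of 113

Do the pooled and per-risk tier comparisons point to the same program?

Low-risk: Program A 7/8 = 87.5%, the job-training program 10/11 = 90.9% → the job-training program
High-risk: Program A 79/342 = 23.1%, the job-training program 122/357 = 34.2% → the job-training program
Medium-risk: Program A 40/96 = 41.7%, the job-training program 61/113 = 54.0% → the job-training program
Overall: Program A 126/446 = 28.3%, the job-training program 193/481 = 40.1% → the job-training program
The job-training program wins overall and in every risk group — no reversal.

Yes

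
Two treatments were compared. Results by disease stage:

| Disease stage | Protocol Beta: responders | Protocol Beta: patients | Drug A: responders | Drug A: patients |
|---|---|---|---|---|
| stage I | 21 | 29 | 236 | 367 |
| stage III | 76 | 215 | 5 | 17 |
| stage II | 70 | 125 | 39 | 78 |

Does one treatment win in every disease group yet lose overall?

Yes

Stage I: Protocol Beta 21/29 = 72.4%, Drug A 236/367 = 64.3% → Protocol Beta
Stage III: Protocol Beta 76/215 = 35.3%, Drug A 5/17 = 29.4% → Protocol Beta
Stage II: Protocol Beta 70/125 = 56.0%, Drug A 39/78 = 50.0% → Protocol Beta
Overall: Protocol Beta 167/369 = 45.3%, Drug A 280/462 = 60.6% → Drug A
Protocol Beta wins each disease group but Drug A wins overall — the comparison reverses. Protocol Beta's patients skew toward stage III, which has a lower base rate.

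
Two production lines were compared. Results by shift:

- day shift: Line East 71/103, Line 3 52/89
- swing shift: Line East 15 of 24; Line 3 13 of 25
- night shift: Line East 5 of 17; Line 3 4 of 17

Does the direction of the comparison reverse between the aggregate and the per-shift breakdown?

No

Day shift: Line East 71/103 = 68.9%, Line 3 52/89 = 58.4% → Line East
Swing shift: Line East 15/24 = 62.5%, Line 3 13/25 = 52.0% → Line East
Night shift: Line East 5/17 = 29.4%, Line 3 4/17 = 23.5% → Line East
Overall: Line East 91/144 = 63.2%, Line 3 69/131 = 52.7% → Line East
Line East wins overall and in every shift group — no reversal.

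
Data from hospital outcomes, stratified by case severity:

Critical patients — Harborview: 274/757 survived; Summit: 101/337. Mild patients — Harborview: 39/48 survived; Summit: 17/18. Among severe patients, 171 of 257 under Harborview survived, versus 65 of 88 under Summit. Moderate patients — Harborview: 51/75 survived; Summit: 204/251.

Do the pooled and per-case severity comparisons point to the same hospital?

Critical: Harborview 274/757 = 36.2%, Summit 101/337 = 30.0% → Harborview
Mild: Harborview 39/48 = 81.2%, Summit 17/18 = 94.4% → Summit
Severe: Harborview 171/257 = 66.5%, Summit 65/88 = 73.9% → Summit
Moderate: Harborview 51/75 = 68.0%, Summit 204/251 = 81.3% → Summit
Overall: Harborview 535/1137 = 47.1%, Summit 387/694 = 55.8% → Summit
Neither sweeps: Harborview wins 1 of 4 groups, Summit wins 3. Summit wins overall but not every group — no Simpson reversal.

No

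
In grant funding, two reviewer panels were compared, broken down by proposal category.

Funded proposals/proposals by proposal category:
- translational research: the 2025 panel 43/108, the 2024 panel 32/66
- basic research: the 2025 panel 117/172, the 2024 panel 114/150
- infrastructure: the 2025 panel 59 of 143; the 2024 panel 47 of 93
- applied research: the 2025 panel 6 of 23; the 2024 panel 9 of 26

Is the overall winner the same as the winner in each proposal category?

Translational research: the 2025 panel 43/108 = 39.8%, the 2024 panel 32/66 = 48.5% → the 2024 panel
Basic research: the 2025 panel 117/172 = 68.0%, the 2024 panel 114/150 = 76.0% → the 2024 panel
Infrastructure: the 2025 panel 59/143 = 41.3%, the 2024 panel 47/93 = 50.5% → the 2024 panel
Applied research: the 2025 panel 6/23 = 26.1%, the 2024 panel 9/26 = 34.6% → the 2024 panel
Overall: the 2025 panel 225/446 = 50.4%, the 2024 panel 202/335 = 60.3% → the 2024 panel
The 2024 panel wins overall and in every proposal group — no reversal.

Yes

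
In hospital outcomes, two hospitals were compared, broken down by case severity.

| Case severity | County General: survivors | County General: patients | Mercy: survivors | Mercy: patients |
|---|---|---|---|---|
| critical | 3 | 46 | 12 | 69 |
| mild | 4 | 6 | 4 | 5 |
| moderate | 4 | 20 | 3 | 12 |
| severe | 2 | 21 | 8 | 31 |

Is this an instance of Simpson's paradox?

No

Critical: County General 3/46 = 6.5%, Mercy 12/69 = 17.4% → Mercy
Mild: County General 4/6 = 66.7%, Mercy 4/5 = 80.0% → Mercy
Moderate: County General 4/20 = 20.0%, Mercy 3/12 = 25.0% → Mercy
Severe: County General 2/21 = 9.5%, Mercy 8/31 = 25.8% → Mercy
Overall: County General 13/93 = 14.0%, Mercy 27/117 = 23.1% → Mercy
Mercy wins overall and in every case group — no reversal.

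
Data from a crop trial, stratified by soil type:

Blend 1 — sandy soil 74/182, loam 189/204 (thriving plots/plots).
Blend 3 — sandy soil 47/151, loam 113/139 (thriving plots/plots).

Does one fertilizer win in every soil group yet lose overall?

No

Sandy soil: Blend 1 74/182 = 40.7%, Blend 3 47/151 = 31.1% → Blend 1
Loam: Blend 1 189/204 = 92.6%, Blend 3 113/139 = 81.3% → Blend 1
Overall: Blend 1 263/386 = 68.1%, Blend 3 160/290 = 55.2% → Blend 1
Blend 1 wins overall and in every soil group — no reversal.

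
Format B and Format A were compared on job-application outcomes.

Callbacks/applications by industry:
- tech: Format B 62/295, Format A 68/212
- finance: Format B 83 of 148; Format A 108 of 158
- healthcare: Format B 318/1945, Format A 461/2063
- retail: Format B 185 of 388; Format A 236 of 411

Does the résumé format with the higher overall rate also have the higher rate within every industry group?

Yes

Tech: Format B 62/295 = 21.0%, Format A 68/212 = 32.1% → Format A
Finance: Format B 83/148 = 56.1%, Format A 108/158 = 68.4% → Format A
Healthcare: Format B 318/1945 = 16.3%, Format A 461/2063 = 22.3% → Format A
Retail: Format B 185/388 = 47.7%, Format A 236/411 = 57.4% → Format A
Overall: Format B 648/2776 = 23.3%, Format A 873/2844 = 30.7% → Format A
Format A wins overall and in every industry group — no reversal.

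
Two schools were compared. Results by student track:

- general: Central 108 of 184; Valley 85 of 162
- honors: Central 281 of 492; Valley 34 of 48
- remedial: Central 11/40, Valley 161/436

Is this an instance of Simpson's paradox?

No

General: Central 108/184 = 58.7%, Valley 85/162 = 52.5% → Central
Honors: Central 281/492 = 57.1%, Valley 34/48 = 70.8% → Valley
Remedial: Central 11/40 = 27.5%, Valley 161/436 = 36.9% → Valley
Overall: Central 400/716 = 55.9%, Valley 280/646 = 43.3% → Central
Neither sweeps: Central wins 1 of 3 groups, Valley wins 2. Central wins overall but not every group — no Simpson reversal.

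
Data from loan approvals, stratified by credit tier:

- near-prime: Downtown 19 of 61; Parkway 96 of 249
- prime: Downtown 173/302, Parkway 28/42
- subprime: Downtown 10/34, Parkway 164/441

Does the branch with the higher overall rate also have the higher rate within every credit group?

Near-prime: Downtown 19/61 = 31.1%, Parkway 96/249 = 38.6% → Parkway
Prime: Downtown 173/302 = 57.3%, Parkway 28/42 = 66.7% → Parkway
Subprime: Downtown 10/34 = 29.4%, Parkway 164/441 = 37.2% → Parkway
Overall: Downtown 202/397 = 50.9%, Parkway 288/732 = 39.3% → Downtown
Parkway wins each credit group but Downtown wins overall — the comparison reverses. Parkway's applications skew toward subprime, which has a lower base rate.

No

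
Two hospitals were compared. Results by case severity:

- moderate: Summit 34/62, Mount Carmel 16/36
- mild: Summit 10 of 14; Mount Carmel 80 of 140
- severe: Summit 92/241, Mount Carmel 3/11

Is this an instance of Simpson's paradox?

Moderate: Summit 34/62 = 54.8%, Mount Carmel 16/36 = 44.4% → Summit
Mild: Summit 10/14 = 71.4%, Mount Carmel 80/140 = 57.1% → Summit
Severe: Summit 92/241 = 38.2%, Mount Carmel 3/11 = 27.3% → Summit
Overall: Summit 136/317 = 42.9%, Mount Carmel 99/187 = 52.9% → Mount Carmel
Summit wins each case group but Mount Carmel wins overall — the comparison reverses. Summit's patients skew toward severe, which has a lower base rate.

Yes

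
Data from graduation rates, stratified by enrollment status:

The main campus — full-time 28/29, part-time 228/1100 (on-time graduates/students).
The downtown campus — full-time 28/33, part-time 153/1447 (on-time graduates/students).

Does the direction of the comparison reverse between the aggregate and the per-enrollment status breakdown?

No

Full-time: the main campus 28/29 = 96.6%, the downtown campus 28/33 = 84.8% → the main campus
Part-time: the main campus 228/1100 = 20.7%, the downtown campus 153/1447 = 10.6% → the main campus
Overall: the main campus 256/1129 = 22.7%, the downtown campus 181/1480 = 12.2% → the main campus
The main campus wins overall and in every enrollment group — no reversal.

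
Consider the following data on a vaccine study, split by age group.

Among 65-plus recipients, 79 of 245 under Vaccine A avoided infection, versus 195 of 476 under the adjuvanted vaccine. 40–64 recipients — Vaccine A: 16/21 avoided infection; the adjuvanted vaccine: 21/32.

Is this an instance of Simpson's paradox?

No

65-plus: Vaccine A 79/245 = 32.2%, the adjuvanted vaccine 195/476 = 41.0% → the adjuvanted vaccine
40–64: Vaccine A 16/21 = 76.2%, the adjuvanted vaccine 21/32 = 65.6% → Vaccine A
Overall: Vaccine A 95/266 = 35.7%, the adjuvanted vaccine 216/508 = 42.5% → the adjuvanted vaccine
Neither sweeps: Vaccine A wins 1 of 2 groups, the adjuvanted vaccine wins 1. The adjuvanted vaccine wins overall but not every group — no Simpson reversal.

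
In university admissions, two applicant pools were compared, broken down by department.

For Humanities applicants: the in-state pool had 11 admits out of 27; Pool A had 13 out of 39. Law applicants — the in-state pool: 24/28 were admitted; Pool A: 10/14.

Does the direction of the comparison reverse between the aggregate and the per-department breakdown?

No

Humanities: the in-state pool 11/27 = 40.7%, Pool A 13/39 = 33.3% → the in-state pool
Law: the in-state pool 24/28 = 85.7%, Pool A 10/14 = 71.4% → the in-state pool
Overall: the in-state pool 35/55 = 63.6%, Pool A 23/53 = 43.4% → the in-state pool
The in-state pool wins overall and in every department group — no reversal.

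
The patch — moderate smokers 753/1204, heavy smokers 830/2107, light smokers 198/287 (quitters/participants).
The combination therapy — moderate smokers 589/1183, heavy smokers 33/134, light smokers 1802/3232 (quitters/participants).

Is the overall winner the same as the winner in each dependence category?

No

Moderate smokers: the patch 753/1204 = 62.5%, the combination therapy 589/1183 = 49.8% → the patch
Heavy smokers: the patch 830/2107 = 39.4%, the combination therapy 33/134 = 24.6% → the patch
Light smokers: the patch 198/287 = 69.0%, the combination therapy 1802/3232 = 55.8% → the patch
Overall: the patch 1781/3598 = 49.5%, the combination therapy 2424/4549 = 53.3% → the combination therapy
The patch wins each dependence group but the combination therapy wins overall — the comparison reverses. The patch's participants skew toward heavy smokers, which has a lower base rate.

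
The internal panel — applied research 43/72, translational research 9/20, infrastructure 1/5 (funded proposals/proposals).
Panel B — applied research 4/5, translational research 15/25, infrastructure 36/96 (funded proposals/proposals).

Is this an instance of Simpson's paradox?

Yes

Applied research: the internal panel 43/72 = 59.7%, Panel B 4/5 = 80.0% → Panel B
Translational research: the internal panel 9/20 = 45.0%, Panel B 15/25 = 60.0% → Panel B
Infrastructure: the internal panel 1/5 = 20.0%, Panel B 36/96 = 37.5% → Panel B
Overall: the internal panel 53/97 = 54.6%, Panel B 55/126 = 43.7% → the internal panel
Panel B wins each proposal group but the internal panel wins overall — the comparison reverses. Panel B's proposals skew toward infrastructure, which has a lower base rate.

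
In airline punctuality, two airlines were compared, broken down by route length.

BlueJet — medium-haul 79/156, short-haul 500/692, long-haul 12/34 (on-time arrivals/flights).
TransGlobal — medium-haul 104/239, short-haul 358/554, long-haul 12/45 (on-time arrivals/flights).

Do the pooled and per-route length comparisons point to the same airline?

Medium-haul: BlueJet 79/156 = 50.6%, TransGlobal 104/239 = 43.5% → BlueJet
Short-haul: BlueJet 500/692 = 72.3%, TransGlobal 358/554 = 64.6% → BlueJet
Long-haul: BlueJet 12/34 = 35.3%, TransGlobal 12/45 = 26.7% → BlueJet
Overall: BlueJet 591/882 = 67.0%, TransGlobal 474/838 = 56.6% → BlueJet
BlueJet wins overall and in every route group — no reversal.

Yes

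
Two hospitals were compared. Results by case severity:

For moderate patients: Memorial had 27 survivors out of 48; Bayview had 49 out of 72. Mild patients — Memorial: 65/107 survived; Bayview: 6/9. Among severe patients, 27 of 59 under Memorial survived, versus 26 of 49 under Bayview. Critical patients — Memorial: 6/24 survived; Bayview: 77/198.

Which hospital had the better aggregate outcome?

Memorial

Moderate: Memorial 27/48 = 56.2%, Bayview 49/72 = 68.1% → Bayview
Mild: Memorial 65/107 = 60.7%, Bayview 6/9 = 66.7% → Bayview
Severe: Memorial 27/59 = 45.8%, Bayview 26/49 = 53.1% → Bayview
Critical: Memorial 6/24 = 25.0%, Bayview 77/198 = 38.9% → Bayview
Overall: Memorial 125/238 = 52.5%, Bayview 158/328 = 48.2% → Memorial
(Bayview wins every case group but Memorial wins overall — Bayview's patients skew toward the low-rate critical group.)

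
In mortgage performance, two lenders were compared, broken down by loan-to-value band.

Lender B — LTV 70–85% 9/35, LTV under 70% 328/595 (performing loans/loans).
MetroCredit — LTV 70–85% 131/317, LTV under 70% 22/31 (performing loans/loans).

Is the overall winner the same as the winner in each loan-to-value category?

LTV 70–85%: Lender B 9/35 = 25.7%, MetroCredit 131/317 = 41.3% → MetroCredit
LTV under 70%: Lender B 328/595 = 55.1%, MetroCredit 22/31 = 71.0% → MetroCredit
Overall: Lender B 337/630 = 53.5%, MetroCredit 153/348 = 44.0% → Lender B
MetroCredit wins each loan-to-value group but Lender B wins overall — the comparison reverses. MetroCredit's loans skew toward LTV 70–85%, which has a lower base rate.

No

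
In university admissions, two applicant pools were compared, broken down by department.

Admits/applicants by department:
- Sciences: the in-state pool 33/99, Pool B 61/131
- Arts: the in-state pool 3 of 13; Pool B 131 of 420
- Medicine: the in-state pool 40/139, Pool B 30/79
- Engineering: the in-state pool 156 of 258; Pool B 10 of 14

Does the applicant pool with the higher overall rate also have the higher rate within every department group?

No

Sciences: the in-state pool 33/99 = 33.3%, Pool B 61/131 = 46.6% → Pool B
Arts: the in-state pool 3/13 = 23.1%, Pool B 131/420 = 31.2% → Pool B
Medicine: the in-state pool 40/139 = 28.8%, Pool B 30/79 = 38.0% → Pool B
Engineering: the in-state pool 156/258 = 60.5%, Pool B 10/14 = 71.4% → Pool B
Overall: the in-state pool 232/509 = 45.6%, Pool B 232/644 = 36.0% → the in-state pool
Pool B wins each department group but the in-state pool wins overall — the comparison reverses. Pool B's applicants skew toward Arts, which has a lower base rate.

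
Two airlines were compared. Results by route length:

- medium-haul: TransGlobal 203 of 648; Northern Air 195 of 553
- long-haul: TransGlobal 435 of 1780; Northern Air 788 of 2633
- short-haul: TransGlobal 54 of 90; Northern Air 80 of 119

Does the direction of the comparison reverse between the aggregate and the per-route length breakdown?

No

Medium-haul: TransGlobal 203/648 = 31.3%, Northern Air 195/553 = 35.3% → Northern Air
Long-haul: TransGlobal 435/1780 = 24.4%, Northern Air 788/2633 = 29.9% → Northern Air
Short-haul: TransGlobal 54/90 = 60.0%, Northern Air 80/119 = 67.2% → Northern Air
Overall: TransGlobal 692/2518 = 27.5%, Northern Air 1063/3305 = 32.2% → Northern Air
Northern Air wins overall and in every route group — no reversal.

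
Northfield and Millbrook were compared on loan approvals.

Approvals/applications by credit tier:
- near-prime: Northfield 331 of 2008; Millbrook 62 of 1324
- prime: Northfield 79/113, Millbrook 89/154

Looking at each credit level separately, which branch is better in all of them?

Near-prime: Northfield 331/2008 = 16.5%, Millbrook 62/1324 = 4.7% → Northfield
Prime: Northfield 79/113 = 69.9%, Millbrook 89/154 = 57.8% → Northfield
Northfield has the higher rate in both groups.

Northfield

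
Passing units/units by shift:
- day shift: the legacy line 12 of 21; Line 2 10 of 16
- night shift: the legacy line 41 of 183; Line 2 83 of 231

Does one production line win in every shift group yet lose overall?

No

Day shift: the legacy line 12/21 = 57.1%, Line 2 10/16 = 62.5% → Line 2
Night shift: the legacy line 41/183 = 22.4%, Line 2 83/231 = 35.9% → Line 2
Overall: the legacy line 53/204 = 26.0%, Line 2 93/247 = 37.7% → Line 2
Line 2 wins overall and in every shift group — no reversal.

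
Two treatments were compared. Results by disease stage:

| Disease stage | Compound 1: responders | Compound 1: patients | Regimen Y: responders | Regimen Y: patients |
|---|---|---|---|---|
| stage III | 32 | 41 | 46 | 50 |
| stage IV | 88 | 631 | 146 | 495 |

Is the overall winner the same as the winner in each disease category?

Yes

Stage III: Compound 1 32/41 = 78.0%, Regimen Y 46/50 = 92.0% → Regimen Y
Stage IV: Compound 1 88/631 = 13.9%, Regimen Y 146/495 = 29.5% → Regimen Y
Overall: Compound 1 120/672 = 17.9%, Regimen Y 192/545 = 35.2% → Regimen Y
Regimen Y wins overall and in every disease group — no reversal.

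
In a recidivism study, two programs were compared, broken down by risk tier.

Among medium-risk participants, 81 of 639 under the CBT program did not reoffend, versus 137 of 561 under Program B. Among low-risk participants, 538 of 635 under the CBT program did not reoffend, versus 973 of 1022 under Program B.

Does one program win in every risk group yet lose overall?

No

Medium-risk: the CBT program 81/639 = 12.7%, Program B 137/561 = 24.4% → Program B
Low-risk: the CBT program 538/635 = 84.7%, Program B 973/1022 = 95.2% → Program B
Overall: the CBT program 619/1274 = 48.6%, Program B 1110/1583 = 70.1% → Program B
Program B wins overall and in every risk group — no reversal.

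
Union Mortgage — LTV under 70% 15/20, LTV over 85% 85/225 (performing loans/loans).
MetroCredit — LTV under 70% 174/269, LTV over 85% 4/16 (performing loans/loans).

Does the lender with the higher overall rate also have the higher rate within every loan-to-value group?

LTV under 70%: Union Mortgage 15/20 = 75.0%, MetroCredit 174/269 = 64.7% → Union Mortgage
LTV over 85%: Union Mortgage 85/225 = 37.8%, MetroCredit 4/16 = 25.0% → Union Mortgage
Overall: Union Mortgage 100/245 = 40.8%, MetroCredit 178/285 = 62.5% → MetroCredit
Union Mortgage wins each loan-to-value group but MetroCredit wins overall — the comparison reverses. Union Mortgage's loans skew toward LTV over 85%, which has a lower base rate.

No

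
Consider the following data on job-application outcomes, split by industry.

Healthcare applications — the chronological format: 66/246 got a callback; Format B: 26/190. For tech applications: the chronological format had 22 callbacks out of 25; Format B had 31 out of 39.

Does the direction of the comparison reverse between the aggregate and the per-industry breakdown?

No

Healthcare: the chronological format 66/246 = 26.8%, Format B 26/190 = 13.7% → the chronological format
Tech: the chronological format 22/25 = 88.0%, Format B 31/39 = 79.5% → the chronological format
Overall: the chronological format 88/271 = 32.5%, Format B 57/229 = 24.9% → the chronological format
The chronological format wins overall and in every industry group — no reversal.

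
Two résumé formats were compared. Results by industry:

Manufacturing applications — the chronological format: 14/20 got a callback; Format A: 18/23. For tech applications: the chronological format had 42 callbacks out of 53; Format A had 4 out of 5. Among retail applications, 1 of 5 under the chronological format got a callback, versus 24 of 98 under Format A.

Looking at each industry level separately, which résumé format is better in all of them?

Manufacturing: the chronological format 14/20 = 70.0%, Format A 18/23 = 78.3% → Format A
Tech: the chronological format 42/53 = 79.2%, Format A 4/5 = 80.0% → Format A
Retail: the chronological format 1/5 = 20.0%, Format A 24/98 = 24.5% → Format A
Format A has the higher rate in all 3 groups.

Format A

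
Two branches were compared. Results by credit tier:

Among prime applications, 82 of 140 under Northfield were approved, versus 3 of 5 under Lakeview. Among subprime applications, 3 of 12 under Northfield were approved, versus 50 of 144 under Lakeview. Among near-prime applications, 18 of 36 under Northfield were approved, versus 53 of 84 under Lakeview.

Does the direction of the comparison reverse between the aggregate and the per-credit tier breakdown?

Prime: Northfield 82/140 = 58.6%, Lakeview 3/5 = 60.0% → Lakeview
Subprime: Northfield 3/12 = 25.0%, Lakeview 50/144 = 34.7% → Lakeview
Near-prime: Northfield 18/36 = 50.0%, Lakeview 53/84 = 63.1% → Lakeview
Overall: Northfield 103/188 = 54.8%, Lakeview 106/233 = 45.5% → Northfield
Lakeview wins each credit group but Northfield wins overall — the comparison reverses. Lakeview's applications skew toward subprime, which has a lower base rate.

Yes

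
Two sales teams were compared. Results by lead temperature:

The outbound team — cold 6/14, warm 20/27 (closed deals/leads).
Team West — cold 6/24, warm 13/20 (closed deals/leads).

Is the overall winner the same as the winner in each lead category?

Yes

Cold: the outbound team 6/14 = 42.9%, Team West 6/24 = 25.0% → the outbound team
Warm: the outbound team 20/27 = 74.1%, Team West 13/20 = 65.0% → the outbound team
Overall: the outbound team 26/41 = 63.4%, Team West 19/44 = 43.2% → the outbound team
The outbound team wins overall and in every lead group — no reversal.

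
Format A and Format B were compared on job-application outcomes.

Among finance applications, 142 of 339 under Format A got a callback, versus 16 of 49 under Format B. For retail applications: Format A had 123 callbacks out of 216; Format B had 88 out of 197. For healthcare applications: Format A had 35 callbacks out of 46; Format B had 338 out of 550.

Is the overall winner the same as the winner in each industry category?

No

Finance: Format A 142/339 = 41.9%, Format B 16/49 = 32.7% → Format A
Retail: Format A 123/216 = 56.9%, Format B 88/197 = 44.7% → Format A
Healthcare: Format A 35/46 = 76.1%, Format B 338/550 = 61.5% → Format A
Overall: Format A 300/601 = 49.9%, Format B 442/796 = 55.5% → Format B
Format A wins each industry group but Format B wins overall — the comparison reverses. Format A's applications skew toward finance, which has a lower base rate.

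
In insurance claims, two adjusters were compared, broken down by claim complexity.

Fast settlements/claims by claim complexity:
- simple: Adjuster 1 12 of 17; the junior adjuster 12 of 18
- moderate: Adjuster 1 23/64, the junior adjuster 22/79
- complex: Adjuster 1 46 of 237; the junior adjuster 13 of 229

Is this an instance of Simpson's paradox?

Simple: Adjuster 1 12/17 = 70.6%, the junior adjuster 12/18 = 66.7% → Adjuster 1
Moderate: Adjuster 1 23/64 = 35.9%, the junior adjuster 22/79 = 27.8% → Adjuster 1
Complex: Adjuster 1 46/237 = 19.4%, the junior adjuster 13/229 = 5.7% → Adjuster 1
Overall: Adjuster 1 81/318 = 25.5%, the junior adjuster 47/326 = 14.4% → Adjuster 1
Adjuster 1 wins overall and in every claim group — no reversal.

No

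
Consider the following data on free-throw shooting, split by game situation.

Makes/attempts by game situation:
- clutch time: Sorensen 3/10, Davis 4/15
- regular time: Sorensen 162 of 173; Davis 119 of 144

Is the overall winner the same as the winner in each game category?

Yes

Clutch time: Sorensen 3/10 = 30.0%, Davis 4/15 = 26.7% → Sorensen
Regular time: Sorensen 162/173 = 93.6%, Davis 119/144 = 82.6% → Sorensen
Overall: Sorensen 165/183 = 90.2%, Davis 123/159 = 77.4% → Sorensen
Sorensen wins overall and in every game group — no reversal.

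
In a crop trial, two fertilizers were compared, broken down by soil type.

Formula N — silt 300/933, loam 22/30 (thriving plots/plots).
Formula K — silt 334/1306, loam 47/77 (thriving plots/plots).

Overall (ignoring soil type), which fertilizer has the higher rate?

Formula N

Silt: Formula N 300/933 = 32.2%, Formula K 334/1306 = 25.6% → Formula N
Loam: Formula N 22/30 = 73.3%, Formula K 47/77 = 61.0% → Formula N
Overall: Formula N 322/963 = 33.4%, Formula K 381/1383 = 27.5% → Formula N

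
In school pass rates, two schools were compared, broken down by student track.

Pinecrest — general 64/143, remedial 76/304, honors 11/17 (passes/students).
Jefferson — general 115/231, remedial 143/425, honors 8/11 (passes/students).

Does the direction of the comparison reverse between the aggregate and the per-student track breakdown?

General: Pinecrest 64/143 = 44.8%, Jefferson 115/231 = 49.8% → Jefferson
Remedial: Pinecrest 76/304 = 25.0%, Jefferson 143/425 = 33.6% → Jefferson
Honors: Pinecrest 11/17 = 64.7%, Jefferson 8/11 = 72.7% → Jefferson
Overall: Pinecrest 151/464 = 32.5%, Jefferson 266/667 = 39.9% → Jefferson
Jefferson wins overall and in every student group — no reversal.

No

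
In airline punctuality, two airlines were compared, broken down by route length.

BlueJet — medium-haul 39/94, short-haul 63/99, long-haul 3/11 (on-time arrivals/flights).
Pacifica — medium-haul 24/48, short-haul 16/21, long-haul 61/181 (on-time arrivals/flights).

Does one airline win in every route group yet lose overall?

Medium-haul: BlueJet 39/94 = 41.5%, Pacifica 24/48 = 50.0% → Pacifica
Short-haul: BlueJet 63/99 = 63.6%, Pacifica 16/21 = 76.2% → Pacifica
Long-haul: BlueJet 3/11 = 27.3%, Pacifica 61/181 = 33.7% → Pacifica
Overall: BlueJet 105/204 = 51.5%, Pacifica 101/250 = 40.4% → BlueJet
Pacifica wins each route group but BlueJet wins overall — the comparison reverses. Pacifica's flights skew toward long-haul, which has a lower base rate.

Yes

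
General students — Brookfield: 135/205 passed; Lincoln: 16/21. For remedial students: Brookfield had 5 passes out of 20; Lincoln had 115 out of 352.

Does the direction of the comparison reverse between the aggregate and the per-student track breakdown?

Yes

General: Brookfield 135/205 = 65.9%, Lincoln 16/21 = 76.2% → Lincoln
Remedial: Brookfield 5/20 = 25.0%, Lincoln 115/352 = 32.7% → Lincoln
Overall: Brookfield 140/225 = 62.2%, Lincoln 131/373 = 35.1% → Brookfield
Lincoln wins each student group but Brookfield wins overall — the comparison reverses. Lincoln's students skew toward remedial, which has a lower base rate.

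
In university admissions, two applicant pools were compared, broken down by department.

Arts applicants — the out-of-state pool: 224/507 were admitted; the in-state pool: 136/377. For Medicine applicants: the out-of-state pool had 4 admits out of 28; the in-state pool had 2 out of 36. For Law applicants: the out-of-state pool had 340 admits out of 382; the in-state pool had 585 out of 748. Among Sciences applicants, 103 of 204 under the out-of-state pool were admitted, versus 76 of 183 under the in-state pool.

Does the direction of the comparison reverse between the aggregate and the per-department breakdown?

No

Arts: the out-of-state pool 224/507 = 44.2%, the in-state pool 136/377 = 36.1% → the out-of-state pool
Medicine: the out-of-state pool 4/28 = 14.3%, the in-state pool 2/36 = 5.6% → the out-of-state pool
Law: the out-of-state pool 340/382 = 89.0%, the in-state pool 585/748 = 78.2% → the out-of-state pool
Sciences: the out-of-state pool 103/204 = 50.5%, the in-state pool 76/183 = 41.5% → the out-of-state pool
Overall: the out-of-state pool 671/1121 = 59.9%, the in-state pool 799/1344 = 59.4% → the out-of-state pool
The out-of-state pool wins overall and in every department group — no reversal.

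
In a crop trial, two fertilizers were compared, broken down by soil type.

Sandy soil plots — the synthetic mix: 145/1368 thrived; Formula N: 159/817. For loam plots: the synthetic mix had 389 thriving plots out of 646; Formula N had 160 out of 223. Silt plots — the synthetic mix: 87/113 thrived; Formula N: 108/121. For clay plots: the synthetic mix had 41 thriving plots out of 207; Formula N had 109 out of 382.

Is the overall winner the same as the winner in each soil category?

Sandy soil: the synthetic mix 145/1368 = 10.6%, Formula N 159/817 = 19.5% → Formula N
Loam: the synthetic mix 389/646 = 60.2%, Formula N 160/223 = 71.7% → Formula N
Silt: the synthetic mix 87/113 = 77.0%, Formula N 108/121 = 89.3% → Formula N
Clay: the synthetic mix 41/207 = 19.8%, Formula N 109/382 = 28.5% → Formula N
Overall: the synthetic mix 662/2334 = 28.4%, Formula N 536/1543 = 34.7% → Formula N
Formula N wins overall and in every soil group — no reversal.

Yes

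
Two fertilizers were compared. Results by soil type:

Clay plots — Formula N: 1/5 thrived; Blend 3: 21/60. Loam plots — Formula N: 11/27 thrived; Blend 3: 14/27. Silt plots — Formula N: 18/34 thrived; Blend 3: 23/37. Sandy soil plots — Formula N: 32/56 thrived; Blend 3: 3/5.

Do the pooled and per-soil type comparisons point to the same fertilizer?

Clay: Formula N 1/5 = 20.0%, Blend 3 21/60 = 35.0% → Blend 3
Loam: Formula N 11/27 = 40.7%, Blend 3 14/27 = 51.9% → Blend 3
Silt: Formula N 18/34 = 52.9%, Blend 3 23/37 = 62.2% → Blend 3
Sandy soil: Formula N 32/56 = 57.1%, Blend 3 3/5 = 60.0% → Blend 3
Overall: Formula N 62/122 = 50.8%, Blend 3 61/129 = 47.3% → Formula N
Blend 3 wins each soil group but Formula N wins overall — the comparison reverses. Blend 3's plots skew toward clay, which has a lower base rate.

No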